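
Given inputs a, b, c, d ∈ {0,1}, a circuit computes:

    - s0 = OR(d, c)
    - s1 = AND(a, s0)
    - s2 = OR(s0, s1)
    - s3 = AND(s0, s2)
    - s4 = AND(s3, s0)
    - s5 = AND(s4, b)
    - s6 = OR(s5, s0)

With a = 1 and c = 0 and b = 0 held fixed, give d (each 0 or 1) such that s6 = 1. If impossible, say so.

Check with a = 1 and c = 0 and b = 0 and d=1:
s0 = OR(d, c) = OR(1, 0) = 1
s1 = AND(a, s0) = AND(1, 1) = 1
s2 = OR(s0, s1) = OR(1, 1) = 1
s3 = AND(s0, s2) = AND(1, 1) = 1
s4 = AND(s3, s0) = AND(1, 1) = 1
s5 = AND(s4, b) = AND(1, 0) = 0
s6 = OR(s5, s0) = OR(0, 1) = 1
So s6 = 1.

d=1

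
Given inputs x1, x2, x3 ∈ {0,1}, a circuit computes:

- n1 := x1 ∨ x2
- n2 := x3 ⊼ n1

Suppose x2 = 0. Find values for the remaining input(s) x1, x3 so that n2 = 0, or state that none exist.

n2 = x3 ⊼ n1 must be 0, so both x3 = 1 and n1 = 1.
n1 = x1 ∨ x2 must be 1, so at least one of x1, x2 is 1.
Check with x2 = 0 and x1=1, x3=1:
n1 = x1 ∨ x2 = 1 ∨ 0 = 1
n2 = x3 ⊼ n1 = 1 ⊼ 1 = 0
So n2 = 0.

x1=1, x3=1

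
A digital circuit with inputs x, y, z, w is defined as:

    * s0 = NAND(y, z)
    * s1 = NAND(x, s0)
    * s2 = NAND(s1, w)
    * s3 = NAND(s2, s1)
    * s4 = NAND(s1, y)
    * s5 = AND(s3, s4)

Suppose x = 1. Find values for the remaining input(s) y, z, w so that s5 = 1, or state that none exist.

Check with x = 1 and y=1, z=0, w=0:
s0 = NAND(y, z) = NAND(1, 0) = 1
s1 = NAND(x, s0) = NAND(1, 1) = 0
s2 = NAND(s1, w) = NAND(0, 0) = 1
s3 = NAND(s2, s1) = NAND(1, 0) = 1
s4 = NAND(s1, y) = NAND(0, 1) = 1
s5 = AND(s3, s4) = AND(1, 1) = 1
So s5 = 1.

y=1 z=0 w=0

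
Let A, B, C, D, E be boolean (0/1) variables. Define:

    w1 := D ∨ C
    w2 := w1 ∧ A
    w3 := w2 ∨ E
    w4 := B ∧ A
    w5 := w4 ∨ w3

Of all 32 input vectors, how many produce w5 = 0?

w5 = w4 ∨ w3 must be 0, so both w4 = 0 and w3 = 0.
Enumerating the 32 input combinations, 9 give w5 = 0 and 23 give w5 = 1.

9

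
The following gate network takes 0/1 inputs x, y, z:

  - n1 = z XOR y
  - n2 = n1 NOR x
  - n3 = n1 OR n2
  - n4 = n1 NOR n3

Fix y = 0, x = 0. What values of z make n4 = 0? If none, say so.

n4 = n1 NOR n3 must be 0, so at least one of n1, n3 is 1.
Check with y = 0, x = 0 and z=0:
n1 = z XOR y = 0 XOR 0 = 0
n2 = n1 NOR x = 0 NOR 0 = 1
n3 = n1 OR n2 = 0 OR 1 = 1
n4 = n1 NOR n3 = 0 NOR 1 = 0
So n4 = 0.

z=0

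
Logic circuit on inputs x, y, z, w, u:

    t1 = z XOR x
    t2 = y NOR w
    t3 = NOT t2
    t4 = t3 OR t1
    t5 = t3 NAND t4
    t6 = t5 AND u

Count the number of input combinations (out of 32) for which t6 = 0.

t6 = t5 AND u must be 0, so at least one of t5, u is 0.
Enumerating the 32 input combinations, 28 give t6 = 0 and 4 give t6 = 1.

28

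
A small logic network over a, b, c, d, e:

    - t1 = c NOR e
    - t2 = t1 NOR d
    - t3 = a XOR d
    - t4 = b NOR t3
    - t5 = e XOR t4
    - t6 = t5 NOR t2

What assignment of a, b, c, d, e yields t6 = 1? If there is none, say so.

a=0 b=0 c=0 d=1 e=0

t6 = t5 NOR t2 must be 1, so both t5 = 0 and t2 = 0.
t5 = e XOR t4 must be 0, so e and t4 are equal.
t2 = t1 NOR d must be 0, so at least one of t1, d is 1.
Check with a=0 b=0 c=0 d=1 e=0:
t1 = c NOR e = 0 NOR 0 = 1
t2 = t1 NOR d = 1 NOR 1 = 0
t3 = a XOR d = 0 XOR 1 = 1
t4 = b NOR t3 = 0 NOR 1 = 0
t5 = e XOR t4 = 0 XOR 0 = 0
t6 = t5 NOR t2 = 0 NOR 0 = 1
So t6 = 1 as required.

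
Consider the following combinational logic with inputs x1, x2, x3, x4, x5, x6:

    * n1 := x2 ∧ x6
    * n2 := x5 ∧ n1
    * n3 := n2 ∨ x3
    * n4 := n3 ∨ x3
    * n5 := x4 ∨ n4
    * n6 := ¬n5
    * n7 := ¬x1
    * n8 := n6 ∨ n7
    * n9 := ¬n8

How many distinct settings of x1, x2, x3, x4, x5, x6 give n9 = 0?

n9 = ¬n8 must be 0, so n8 = 1.
n8 = n6 ∨ n7 must be 1, so at least one of n6, n7 is 1.
Enumerating the 64 input combinations, 39 give n9 = 0 and 25 give n9 = 1.

39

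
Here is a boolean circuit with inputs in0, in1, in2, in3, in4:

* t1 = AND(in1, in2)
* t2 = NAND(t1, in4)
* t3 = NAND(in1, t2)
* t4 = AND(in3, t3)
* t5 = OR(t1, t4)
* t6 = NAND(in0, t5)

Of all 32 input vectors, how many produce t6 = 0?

t6 = NAND(in0, t5) must be 0, so both in0 = 1 and t5 = 1.
Enumerating the 32 input combinations, 8 give t6 = 0 and 24 give t6 = 1.

8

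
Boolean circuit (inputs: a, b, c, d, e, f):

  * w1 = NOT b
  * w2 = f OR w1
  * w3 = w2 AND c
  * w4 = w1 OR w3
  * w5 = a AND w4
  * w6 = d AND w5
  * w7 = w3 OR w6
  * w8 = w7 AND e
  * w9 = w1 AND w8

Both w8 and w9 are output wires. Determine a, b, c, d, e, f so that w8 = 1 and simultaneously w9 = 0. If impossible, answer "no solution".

Check with a=0, b=1, c=1, d=0, e=1, f=1:
w1 = NOT b = NOT 1 = 0
w2 = f OR w1 = 1 OR 0 = 1
w3 = w2 AND c = 1 AND 1 = 1
w4 = w1 OR w3 = 0 OR 1 = 1
w5 = a AND w4 = 0 AND 1 = 0
w6 = d AND w5 = 0 AND 0 = 0
w7 = w3 OR w6 = 1 OR 0 = 1
w8 = w7 AND e = 1 AND 1 = 1
w9 = w1 AND w8 = 0 AND 1 = 0
So w8 = 1 and w9 = 0.

a=0, b=1, c=1, d=0, e=1, f=1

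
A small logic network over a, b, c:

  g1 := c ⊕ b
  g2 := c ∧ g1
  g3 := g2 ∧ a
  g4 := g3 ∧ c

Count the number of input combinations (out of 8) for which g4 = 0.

7

g4 = g3 ∧ c must be 0, so at least one of g3, c is 0.
Enumerating the 8 input combinations, 7 give g4 = 0 and 1 give g4 = 1.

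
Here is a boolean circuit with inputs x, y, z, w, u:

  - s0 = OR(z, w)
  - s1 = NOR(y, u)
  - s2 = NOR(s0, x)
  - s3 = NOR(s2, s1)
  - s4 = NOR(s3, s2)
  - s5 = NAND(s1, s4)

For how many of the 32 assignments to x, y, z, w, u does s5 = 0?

s5 = NAND(s1, s4) must be 0, so both s1 = 1 and s4 = 1.
Enumerating the 32 input combinations, 7 give s5 = 0 and 25 give s5 = 1.

7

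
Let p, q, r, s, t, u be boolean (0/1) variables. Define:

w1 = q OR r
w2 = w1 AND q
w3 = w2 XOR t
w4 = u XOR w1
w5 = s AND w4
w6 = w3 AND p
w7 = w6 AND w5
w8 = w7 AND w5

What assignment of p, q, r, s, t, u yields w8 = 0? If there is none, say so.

Check with p=1, q=1, r=0, s=1, t=0, u=1:
w1 = q OR r = 1 OR 0 = 1
w2 = w1 AND q = 1 AND 1 = 1
w3 = w2 XOR t = 1 XOR 0 = 1
w4 = u XOR w1 = 1 XOR 1 = 0
w5 = s AND w4 = 1 AND 0 = 0
w6 = w3 AND p = 1 AND 1 = 1
w7 = w6 AND w5 = 1 AND 0 = 0
w8 = w7 AND w5 = 0 AND 0 = 0
So w8 = 0 as required.

p=1, q=1, r=0, s=1, t=0, u=1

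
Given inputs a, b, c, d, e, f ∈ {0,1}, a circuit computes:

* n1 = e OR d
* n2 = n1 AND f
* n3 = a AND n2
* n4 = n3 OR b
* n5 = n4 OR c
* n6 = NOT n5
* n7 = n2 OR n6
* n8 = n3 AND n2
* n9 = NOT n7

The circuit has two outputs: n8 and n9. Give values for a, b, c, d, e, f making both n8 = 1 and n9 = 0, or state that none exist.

Check with a=1 b=0 c=1 d=0 e=1 f=1:
n1 = e OR d = 1 OR 0 = 1
n2 = n1 AND f = 1 AND 1 = 1
n3 = a AND n2 = 1 AND 1 = 1
n4 = n3 OR b = 1 OR 0 = 1
n5 = n4 OR c = 1 OR 1 = 1
n6 = NOT n5 = NOT 1 = 0
n7 = n2 OR n6 = 1 OR 0 = 1
n8 = n3 AND n2 = 1 AND 1 = 1
n9 = NOT n7 = NOT 1 = 0
So n8 = 1 and n9 = 0.

a=1 b=0 c=1 d=0 e=1 f=1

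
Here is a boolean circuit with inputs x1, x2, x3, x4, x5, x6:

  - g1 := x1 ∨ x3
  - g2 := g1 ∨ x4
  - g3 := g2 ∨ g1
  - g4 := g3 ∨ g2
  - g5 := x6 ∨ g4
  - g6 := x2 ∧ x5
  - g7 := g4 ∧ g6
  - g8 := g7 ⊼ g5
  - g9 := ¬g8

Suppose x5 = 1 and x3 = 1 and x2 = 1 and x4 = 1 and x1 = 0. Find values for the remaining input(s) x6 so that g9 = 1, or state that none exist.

x6=1

g9 = ¬g8 must be 1, so g8 = 0.
g8 = g7 ⊼ g5 must be 0, so both g7 = 1 and g5 = 1.
Check with x5 = 1 and x3 = 1 and x2 = 1 and x4 = 1 and x1 = 0 and x6=1:
g1 = x1 ∨ x3 = 0 ∨ 1 = 1
g2 = g1 ∨ x4 = 1 ∨ 1 = 1
g3 = g2 ∨ g1 = 1 ∨ 1 = 1
g4 = g3 ∨ g2 = 1 ∨ 1 = 1
g5 = x6 ∨ g4 = 1 ∨ 1 = 1
g6 = x2 ∧ x5 = 1 ∧ 1 = 1
g7 = g4 ∧ g6 = 1 ∧ 1 = 1
g8 = g7 ⊼ g5 = 1 ⊼ 1 = 0
g9 = ¬g8 = ¬0 = 1
So g9 = 1.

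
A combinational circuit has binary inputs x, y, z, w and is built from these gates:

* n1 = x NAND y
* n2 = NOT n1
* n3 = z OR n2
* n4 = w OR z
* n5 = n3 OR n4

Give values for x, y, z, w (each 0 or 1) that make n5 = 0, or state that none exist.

n5 = n3 OR n4 must be 0, so both n3 = 0 and n4 = 0.
Check with x=1, y=0, z=0, w=0:
n1 = x NAND y = 1 NAND 0 = 1
n2 = NOT n1 = NOT 1 = 0
n3 = z OR n2 = 0 OR 0 = 0
n4 = w OR z = 0 OR 0 = 0
n5 = n3 OR n4 = 0 OR 0 = 0
So n5 = 0 as required.

x=1, y=0, z=0, w=0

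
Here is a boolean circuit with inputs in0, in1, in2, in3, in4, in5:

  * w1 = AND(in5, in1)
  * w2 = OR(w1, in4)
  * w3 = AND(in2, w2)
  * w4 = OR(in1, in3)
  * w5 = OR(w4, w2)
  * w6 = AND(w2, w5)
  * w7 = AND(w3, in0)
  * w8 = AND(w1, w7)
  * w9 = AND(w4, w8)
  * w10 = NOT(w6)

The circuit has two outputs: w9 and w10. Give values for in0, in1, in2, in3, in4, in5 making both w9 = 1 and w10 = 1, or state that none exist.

no solution exists

Across all 64 input combinations, none give both w9 = 1 and w10 = 1.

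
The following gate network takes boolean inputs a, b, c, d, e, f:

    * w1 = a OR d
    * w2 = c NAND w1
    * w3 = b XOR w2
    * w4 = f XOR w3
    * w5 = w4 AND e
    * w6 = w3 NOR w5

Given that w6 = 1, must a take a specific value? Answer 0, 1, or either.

either

Both values of a occur among assignments with w6 = 1:
  a=0: a=0, b=0, c=1, d=1, e=0, f=0
  a=1: a=1, b=0, c=1, d=0, e=0, f=0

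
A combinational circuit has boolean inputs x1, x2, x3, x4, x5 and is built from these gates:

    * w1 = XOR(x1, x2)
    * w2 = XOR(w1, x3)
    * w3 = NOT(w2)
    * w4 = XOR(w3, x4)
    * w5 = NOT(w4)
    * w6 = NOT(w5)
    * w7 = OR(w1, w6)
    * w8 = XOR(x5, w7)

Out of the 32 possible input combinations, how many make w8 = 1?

16

w8 = XOR(x5, w7) must be 1, so x5 and w7 differ.
Enumerating the 32 input combinations, 16 give w8 = 1 and 16 give w8 = 0.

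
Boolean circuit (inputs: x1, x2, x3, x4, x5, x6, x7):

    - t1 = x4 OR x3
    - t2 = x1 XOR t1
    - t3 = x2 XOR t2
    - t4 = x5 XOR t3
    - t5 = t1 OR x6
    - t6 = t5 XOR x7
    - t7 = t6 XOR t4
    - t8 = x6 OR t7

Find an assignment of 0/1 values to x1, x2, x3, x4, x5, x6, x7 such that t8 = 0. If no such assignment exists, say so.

x1=1, x2=1, x3=0, x4=0, x5=0, x6=0, x7=0

Check with x1=1, x2=1, x3=0, x4=0, x5=0, x6=0, x7=0:
t1 = x4 OR x3 = 0 OR 0 = 0
t2 = x1 XOR t1 = 1 XOR 0 = 1
t3 = x2 XOR t2 = 1 XOR 1 = 0
t4 = x5 XOR t3 = 0 XOR 0 = 0
t5 = t1 OR x6 = 0 OR 0 = 0
t6 = t5 XOR x7 = 0 XOR 0 = 0
t7 = t6 XOR t4 = 0 XOR 0 = 0
t8 = x6 OR t7 = 0 OR 0 = 0
So t8 = 0 as required.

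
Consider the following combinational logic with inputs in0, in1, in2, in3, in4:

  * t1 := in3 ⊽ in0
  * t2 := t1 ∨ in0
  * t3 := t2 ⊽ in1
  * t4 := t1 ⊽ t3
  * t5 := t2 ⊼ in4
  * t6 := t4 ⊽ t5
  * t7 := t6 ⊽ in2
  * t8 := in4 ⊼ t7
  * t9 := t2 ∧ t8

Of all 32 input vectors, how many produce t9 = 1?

20

t9 = t2 ∧ t8 must be 1, so both t2 = 1 and t8 = 1.
t2 = t1 ∨ in0 must be 1, so at least one of t1, in0 is 1.
Enumerating the 32 input combinations, 20 give t9 = 1 and 12 give t9 = 0.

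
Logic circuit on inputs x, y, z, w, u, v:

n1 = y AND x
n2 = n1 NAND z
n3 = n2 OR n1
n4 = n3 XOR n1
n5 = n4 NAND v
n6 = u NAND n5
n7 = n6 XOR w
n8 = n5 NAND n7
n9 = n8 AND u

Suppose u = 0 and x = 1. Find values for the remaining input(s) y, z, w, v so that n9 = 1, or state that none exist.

With u = 0 and x = 1 fixed, none of the 16 settings of y, z, w, v give n9 = 1.
For example, with y=1, z=0, w=0, v=1:
n1 = y AND x = 1 AND 1 = 1
n2 = n1 NAND z = 1 NAND 0 = 1
n3 = n2 OR n1 = 1 OR 1 = 1
n4 = n3 XOR n1 = 1 XOR 1 = 0
n5 = n4 NAND v = 0 NAND 1 = 1
n6 = u NAND n5 = 0 NAND 1 = 1
n7 = n6 XOR w = 1 XOR 0 = 1
n8 = n5 NAND n7 = 1 NAND 1 = 0
n9 = n8 AND u = 0 AND 0 = 0
giving n9 = 0 ≠ 1.

no solution exists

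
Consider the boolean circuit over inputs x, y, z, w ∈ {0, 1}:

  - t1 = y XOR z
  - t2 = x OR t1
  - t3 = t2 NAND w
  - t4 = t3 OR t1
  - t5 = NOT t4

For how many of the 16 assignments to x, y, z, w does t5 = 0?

14

t5 = NOT t4 must be 0, so t4 = 1.
Enumerating the 16 input combinations, 14 give t5 = 0 and 2 give t5 = 1.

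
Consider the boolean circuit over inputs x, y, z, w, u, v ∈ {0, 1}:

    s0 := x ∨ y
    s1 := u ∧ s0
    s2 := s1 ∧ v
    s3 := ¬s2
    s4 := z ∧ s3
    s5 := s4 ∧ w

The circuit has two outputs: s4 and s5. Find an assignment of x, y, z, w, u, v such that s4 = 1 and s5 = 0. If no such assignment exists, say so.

Check with x=1 y=1 z=1 w=0 u=1 v=0:
s0 = x ∨ y = 1 ∨ 1 = 1
s1 = u ∧ s0 = 1 ∧ 1 = 1
s2 = s1 ∧ v = 1 ∧ 0 = 0
s3 = ¬s2 = ¬0 = 1
s4 = z ∧ s3 = 1 ∧ 1 = 1
s5 = s4 ∧ w = 1 ∧ 0 = 0
So s4 = 1 and s5 = 0.

x=1 y=1 z=1 w=0 u=1 v=0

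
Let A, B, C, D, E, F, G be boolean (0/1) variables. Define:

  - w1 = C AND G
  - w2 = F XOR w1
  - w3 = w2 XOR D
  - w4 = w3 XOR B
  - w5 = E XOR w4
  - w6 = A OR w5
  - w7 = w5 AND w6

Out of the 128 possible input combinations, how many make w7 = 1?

w7 = w5 AND w6 must be 1, so both w5 = 1 and w6 = 1.
w5 = E XOR w4 must be 1, so E and w4 differ.
w6 = A OR w5 must be 1, so at least one of A, w5 is 1.
Enumerating the 128 input combinations, 64 give w7 = 1 and 64 give w7 = 0.

64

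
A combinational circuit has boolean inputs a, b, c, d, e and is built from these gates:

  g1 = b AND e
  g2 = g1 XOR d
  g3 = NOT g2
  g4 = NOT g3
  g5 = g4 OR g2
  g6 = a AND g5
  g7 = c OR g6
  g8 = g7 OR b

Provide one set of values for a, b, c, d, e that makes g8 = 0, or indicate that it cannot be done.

a=0, b=0, c=0, d=1, e=1

Check with a=0, b=0, c=0, d=1, e=1:
g1 = b AND e = 0 AND 1 = 0
g2 = g1 XOR d = 0 XOR 1 = 1
g3 = NOT g2 = NOT 1 = 0
g4 = NOT g3 = NOT 0 = 1
g5 = g4 OR g2 = 1 OR 1 = 1
g6 = a AND g5 = 0 AND 1 = 0
g7 = c OR g6 = 0 OR 0 = 0
g8 = g7 OR b = 0 OR 0 = 0
So g8 = 0 as required.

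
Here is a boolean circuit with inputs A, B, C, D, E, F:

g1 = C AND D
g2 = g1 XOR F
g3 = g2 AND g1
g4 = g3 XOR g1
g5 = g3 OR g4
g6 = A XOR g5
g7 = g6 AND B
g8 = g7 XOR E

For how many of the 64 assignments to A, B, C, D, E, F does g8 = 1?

32

g8 = g7 XOR E must be 1, so g7 and E differ.
Enumerating the 64 input combinations, 32 give g8 = 1 and 32 give g8 = 0.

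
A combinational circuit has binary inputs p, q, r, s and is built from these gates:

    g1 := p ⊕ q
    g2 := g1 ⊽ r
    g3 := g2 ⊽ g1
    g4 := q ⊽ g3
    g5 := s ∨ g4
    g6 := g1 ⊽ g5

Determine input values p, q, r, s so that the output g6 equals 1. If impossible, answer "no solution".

p=1, q=1, r=0, s=0

g6 = g1 ⊽ g5 must be 1, so both g1 = 0 and g5 = 0.
g1 = p ⊕ q must be 0, so p and q are equal.
Check with p=1, q=1, r=0, s=0:
g1 = p ⊕ q = 1 ⊕ 1 = 0
g2 = g1 ⊽ r = 0 ⊽ 0 = 1
g3 = g2 ⊽ g1 = 1 ⊽ 0 = 0
g4 = q ⊽ g3 = 1 ⊽ 0 = 0
g5 = s ∨ g4 = 0 ∨ 0 = 0
g6 = g1 ⊽ g5 = 0 ⊽ 0 = 1
So g6 = 1 as required.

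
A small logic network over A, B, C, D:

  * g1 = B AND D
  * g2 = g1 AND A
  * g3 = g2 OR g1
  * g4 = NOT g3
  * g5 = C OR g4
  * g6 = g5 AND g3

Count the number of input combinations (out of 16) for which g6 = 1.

g6 = g5 AND g3 must be 1, so both g5 = 1 and g3 = 1.
Satisfying assignments:
  A=0, B=1, C=1, D=1
  A=1, B=1, C=1, D=1

2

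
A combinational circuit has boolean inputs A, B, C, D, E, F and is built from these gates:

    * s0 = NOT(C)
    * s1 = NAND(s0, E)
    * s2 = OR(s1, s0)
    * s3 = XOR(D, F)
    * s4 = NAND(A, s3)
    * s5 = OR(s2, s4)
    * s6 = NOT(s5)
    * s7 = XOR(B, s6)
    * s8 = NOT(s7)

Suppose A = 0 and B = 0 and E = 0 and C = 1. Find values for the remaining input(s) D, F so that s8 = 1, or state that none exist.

D=0, F=0

Check with A = 0 and B = 0 and E = 0 and C = 1 and D=0, F=0:
s0 = NOT(C) = NOT 1 = 0
s1 = NAND(s0, E) = NAND(0, 0) = 1
s2 = OR(s1, s0) = OR(1, 0) = 1
s3 = XOR(D, F) = XOR(0, 0) = 0
s4 = NAND(A, s3) = NAND(0, 0) = 1
s5 = OR(s2, s4) = OR(1, 1) = 1
s6 = NOT(s5) = NOT 1 = 0
s7 = XOR(B, s6) = XOR(0, 0) = 0
s8 = NOT(s7) = NOT 0 = 1
So s8 = 1.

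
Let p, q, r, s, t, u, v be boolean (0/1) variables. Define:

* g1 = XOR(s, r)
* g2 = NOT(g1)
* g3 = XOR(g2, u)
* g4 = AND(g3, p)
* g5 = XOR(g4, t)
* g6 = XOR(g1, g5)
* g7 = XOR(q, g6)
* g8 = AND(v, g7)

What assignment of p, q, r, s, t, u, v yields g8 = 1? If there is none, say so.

g8 = AND(v, g7) must be 1, so both v = 1 and g7 = 1.
g7 = XOR(q, g6) must be 1, so q and g6 differ.
Check with p=0, q=1, r=1, s=0, t=1, u=1, v=1:
g1 = XOR(s, r) = XOR(0, 1) = 1
g2 = NOT(g1) = NOT 1 = 0
g3 = XOR(g2, u) = XOR(0, 1) = 1
g4 = AND(g3, p) = AND(1, 0) = 0
g5 = XOR(g4, t) = XOR(0, 1) = 1
g6 = XOR(g1, g5) = XOR(1, 1) = 0
g7 = XOR(q, g6) = XOR(1, 0) = 1
g8 = AND(v, g7) = AND(1, 1) = 1
So g8 = 1 as required.

p=0, q=1, r=1, s=0, t=1, u=1, v=1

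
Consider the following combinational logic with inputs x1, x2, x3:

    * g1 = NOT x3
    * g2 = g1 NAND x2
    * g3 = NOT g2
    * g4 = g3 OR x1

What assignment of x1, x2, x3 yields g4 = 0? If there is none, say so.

x1=0 x2=0 x3=1

g4 = g3 OR x1 must be 0, so both g3 = 0 and x1 = 0.
Check with x1=0 x2=0 x3=1:
g1 = NOT x3 = NOT 1 = 0
g2 = g1 NAND x2 = 0 NAND 0 = 1
g3 = NOT g2 = NOT 1 = 0
g4 = g3 OR x1 = 0 OR 0 = 0
So g4 = 0 as required.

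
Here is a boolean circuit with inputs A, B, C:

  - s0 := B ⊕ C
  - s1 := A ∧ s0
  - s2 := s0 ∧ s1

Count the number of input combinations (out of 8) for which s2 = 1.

2

s2 = s0 ∧ s1 must be 1, so both s0 = 1 and s1 = 1.
Enumerating the 8 input combinations, 2 give s2 = 1 and 6 give s2 = 0.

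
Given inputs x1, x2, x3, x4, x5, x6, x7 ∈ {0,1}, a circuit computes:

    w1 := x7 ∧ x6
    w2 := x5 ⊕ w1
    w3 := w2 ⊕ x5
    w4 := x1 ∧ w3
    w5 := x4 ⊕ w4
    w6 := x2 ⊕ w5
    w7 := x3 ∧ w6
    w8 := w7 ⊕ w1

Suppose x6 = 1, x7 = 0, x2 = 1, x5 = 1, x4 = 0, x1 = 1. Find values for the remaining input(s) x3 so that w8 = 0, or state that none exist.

Check with x6 = 1, x7 = 0, x2 = 1, x5 = 1, x4 = 0, x1 = 1 and x3=0:
w1 = x7 ∧ x6 = 0 ∧ 1 = 0
w2 = x5 ⊕ w1 = 1 ⊕ 0 = 1
w3 = w2 ⊕ x5 = 1 ⊕ 1 = 0
w4 = x1 ∧ w3 = 1 ∧ 0 = 0
w5 = x4 ⊕ w4 = 0 ⊕ 0 = 0
w6 = x2 ⊕ w5 = 1 ⊕ 0 = 1
w7 = x3 ∧ w6 = 0 ∧ 1 = 0
w8 = w7 ⊕ w1 = 0 ⊕ 0 = 0
So w8 = 0.

x3=0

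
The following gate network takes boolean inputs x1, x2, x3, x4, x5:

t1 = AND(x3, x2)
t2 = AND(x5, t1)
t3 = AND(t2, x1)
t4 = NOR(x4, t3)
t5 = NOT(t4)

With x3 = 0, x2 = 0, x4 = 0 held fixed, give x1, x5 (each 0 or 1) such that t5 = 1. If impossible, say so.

With x3 = 0, x2 = 0, x4 = 0 fixed, none of the 4 settings of x1, x5 give t5 = 1.
For example, with x1=1, x5=0:
t1 = AND(x3, x2) = AND(0, 0) = 0
t2 = AND(x5, t1) = AND(0, 0) = 0
t3 = AND(t2, x1) = AND(0, 1) = 0
t4 = NOR(x4, t3) = NOR(0, 0) = 1
t5 = NOT(t4) = NOT 1 = 0
giving t5 = 0 ≠ 1.

no solution exists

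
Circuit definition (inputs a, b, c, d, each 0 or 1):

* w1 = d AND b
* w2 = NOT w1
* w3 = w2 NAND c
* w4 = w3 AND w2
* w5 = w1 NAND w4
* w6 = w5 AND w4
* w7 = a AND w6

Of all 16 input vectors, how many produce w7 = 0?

13

w7 = a AND w6 must be 0, so at least one of a, w6 is 0.
Enumerating the 16 input combinations, 13 give w7 = 0 and 3 give w7 = 1.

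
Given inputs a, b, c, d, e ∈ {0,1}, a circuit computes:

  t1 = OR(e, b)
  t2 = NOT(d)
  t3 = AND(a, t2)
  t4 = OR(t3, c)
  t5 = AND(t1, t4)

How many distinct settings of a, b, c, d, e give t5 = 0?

t5 = AND(t1, t4) must be 0, so at least one of t1, t4 is 0.
Enumerating the 32 input combinations, 17 give t5 = 0 and 15 give t5 = 1.

17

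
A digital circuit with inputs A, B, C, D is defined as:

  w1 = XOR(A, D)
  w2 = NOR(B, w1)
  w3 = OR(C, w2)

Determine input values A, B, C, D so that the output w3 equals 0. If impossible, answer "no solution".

Check with A=1, B=1, C=0, D=0:
w1 = XOR(A, D) = XOR(1, 0) = 1
w2 = NOR(B, w1) = NOR(1, 1) = 0
w3 = OR(C, w2) = OR(0, 0) = 0
So w3 = 0 as required.

A=1, B=1, C=0, D=0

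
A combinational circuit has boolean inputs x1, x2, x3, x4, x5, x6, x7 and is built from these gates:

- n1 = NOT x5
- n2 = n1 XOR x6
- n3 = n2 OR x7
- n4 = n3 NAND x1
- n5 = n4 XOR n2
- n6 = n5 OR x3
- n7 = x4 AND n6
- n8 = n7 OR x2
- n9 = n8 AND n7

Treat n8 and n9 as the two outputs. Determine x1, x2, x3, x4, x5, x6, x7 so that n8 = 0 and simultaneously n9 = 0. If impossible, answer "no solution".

x1=1 x2=0 x3=1 x4=0 x5=1 x6=0 x7=0

Check with x1=1 x2=0 x3=1 x4=0 x5=1 x6=0 x7=0:
n1 = NOT x5 = NOT 1 = 0
n2 = n1 XOR x6 = 0 XOR 0 = 0
n3 = n2 OR x7 = 0 OR 0 = 0
n4 = n3 NAND x1 = 0 NAND 1 = 1
n5 = n4 XOR n2 = 1 XOR 0 = 1
n6 = n5 OR x3 = 1 OR 1 = 1
n7 = x4 AND n6 = 0 AND 1 = 0
n8 = n7 OR x2 = 0 OR 0 = 0
n9 = n8 AND n7 = 0 AND 0 = 0
So n8 = 0 and n9 = 0.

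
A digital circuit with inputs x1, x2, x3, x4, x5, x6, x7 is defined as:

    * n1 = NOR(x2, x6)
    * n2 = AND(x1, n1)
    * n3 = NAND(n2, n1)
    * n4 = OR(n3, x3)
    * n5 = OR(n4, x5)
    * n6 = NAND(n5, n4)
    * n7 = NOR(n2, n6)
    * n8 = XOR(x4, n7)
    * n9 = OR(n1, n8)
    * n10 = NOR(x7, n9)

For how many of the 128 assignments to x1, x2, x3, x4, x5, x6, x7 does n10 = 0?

n10 = NOR(x7, n9) must be 0, so at least one of x7, n9 is 1.
Enumerating the 128 input combinations, 104 give n10 = 0 and 24 give n10 = 1.

104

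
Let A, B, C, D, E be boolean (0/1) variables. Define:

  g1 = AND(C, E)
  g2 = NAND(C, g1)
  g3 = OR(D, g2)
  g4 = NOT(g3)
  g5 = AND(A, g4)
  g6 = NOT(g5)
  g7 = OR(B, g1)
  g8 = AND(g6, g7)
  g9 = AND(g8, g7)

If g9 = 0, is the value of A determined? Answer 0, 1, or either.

Both values of A occur among assignments with g9 = 0:
  A=0: A=0, B=0, C=0, D=0, E=0
  A=1: A=1, B=0, C=0, D=0, E=0

either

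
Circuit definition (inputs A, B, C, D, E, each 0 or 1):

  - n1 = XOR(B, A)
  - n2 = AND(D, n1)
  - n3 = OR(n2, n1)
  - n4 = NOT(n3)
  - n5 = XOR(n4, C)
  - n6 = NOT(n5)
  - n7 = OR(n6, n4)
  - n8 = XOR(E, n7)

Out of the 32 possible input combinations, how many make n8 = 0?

n8 = XOR(E, n7) must be 0, so E and n7 are equal.
Enumerating the 32 input combinations, 16 give n8 = 0 and 16 give n8 = 1.

16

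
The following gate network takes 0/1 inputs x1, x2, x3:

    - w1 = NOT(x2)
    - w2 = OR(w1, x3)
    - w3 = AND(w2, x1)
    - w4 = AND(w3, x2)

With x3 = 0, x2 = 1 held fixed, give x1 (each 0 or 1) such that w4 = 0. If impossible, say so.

w4 = AND(w3, x2) must be 0, so at least one of w3, x2 is 0.
Check with x3 = 0, x2 = 1 and x1=1:
w1 = NOT(x2) = NOT 1 = 0
w2 = OR(w1, x3) = OR(0, 0) = 0
w3 = AND(w2, x1) = AND(0, 1) = 0
w4 = AND(w3, x2) = AND(0, 1) = 0
So w4 = 0.

x1=1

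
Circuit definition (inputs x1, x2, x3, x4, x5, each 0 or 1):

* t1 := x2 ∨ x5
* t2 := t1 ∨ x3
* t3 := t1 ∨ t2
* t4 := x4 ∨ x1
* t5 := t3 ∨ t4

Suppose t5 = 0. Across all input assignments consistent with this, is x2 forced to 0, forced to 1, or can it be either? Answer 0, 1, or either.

0

t5 = t3 ∨ t4 must be 0, so both t3 = 0 and t4 = 0.
t3 = t1 ∨ t2 must be 0, so both t1 = 0 and t2 = 0.
Every assignment with t5 = 0 has x2 = 0; there are 1 such assignment(s).
  x1=0, x2=0, x3=0, x4=0, x5=0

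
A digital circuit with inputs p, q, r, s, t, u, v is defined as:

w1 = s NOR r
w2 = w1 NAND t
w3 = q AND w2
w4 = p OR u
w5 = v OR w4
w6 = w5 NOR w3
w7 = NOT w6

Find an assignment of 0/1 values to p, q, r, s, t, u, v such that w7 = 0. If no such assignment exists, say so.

p=0 q=0 r=0 s=1 t=0 u=0 v=0

w7 = NOT w6 must be 0, so w6 = 1.
w6 = w5 NOR w3 must be 1, so both w5 = 0 and w3 = 0.
w5 = v OR w4 must be 0, so both v = 0 and w4 = 0.
Check with p=0 q=0 r=0 s=1 t=0 u=0 v=0:
w1 = s NOR r = 1 NOR 0 = 0
w2 = w1 NAND t = 0 NAND 0 = 1
w3 = q AND w2 = 0 AND 1 = 0
w4 = p OR u = 0 OR 0 = 0
w5 = v OR w4 = 0 OR 0 = 0
w6 = w5 NOR w3 = 0 NOR 0 = 1
w7 = NOT w6 = NOT 1 = 0
So w7 = 0 as required.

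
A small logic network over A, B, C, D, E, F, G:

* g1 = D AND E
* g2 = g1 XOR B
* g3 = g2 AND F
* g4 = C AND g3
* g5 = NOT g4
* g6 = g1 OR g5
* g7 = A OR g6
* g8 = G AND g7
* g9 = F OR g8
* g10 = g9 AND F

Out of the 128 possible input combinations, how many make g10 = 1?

64

g10 = g9 AND F must be 1, so both g9 = 1 and F = 1.
Enumerating the 128 input combinations, 64 give g10 = 1 and 64 give g10 = 0.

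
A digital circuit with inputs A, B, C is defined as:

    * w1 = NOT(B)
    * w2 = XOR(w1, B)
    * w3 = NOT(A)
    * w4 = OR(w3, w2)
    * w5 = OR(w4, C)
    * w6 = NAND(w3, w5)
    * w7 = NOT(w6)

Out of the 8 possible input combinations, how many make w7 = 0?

w7 = NOT(w6) must be 0, so w6 = 1.
Satisfying assignments:
  A=1, B=0, C=0
  A=1, B=0, C=1
  A=1, B=1, C=0
  A=1, B=1, C=1

4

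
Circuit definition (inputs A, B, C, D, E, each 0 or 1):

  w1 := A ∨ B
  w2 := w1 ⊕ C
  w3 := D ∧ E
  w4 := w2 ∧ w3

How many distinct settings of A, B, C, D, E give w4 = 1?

w4 = w2 ∧ w3 must be 1, so both w2 = 1 and w3 = 1.
w2 = w1 ⊕ C must be 1, so w1 and C differ.
Satisfying assignments:
  A=0, B=0, C=1, D=1, E=1
  A=0, B=1, C=0, D=1, E=1
  A=1, B=0, C=0, D=1, E=1
  A=1, B=1, C=0, D=1, E=1

4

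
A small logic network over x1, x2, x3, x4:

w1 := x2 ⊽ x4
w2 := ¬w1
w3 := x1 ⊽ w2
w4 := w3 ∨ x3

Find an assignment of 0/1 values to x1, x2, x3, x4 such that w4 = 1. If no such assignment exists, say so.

x1=0, x2=1, x3=1, x4=1

w4 = w3 ∨ x3 must be 1, so at least one of w3, x3 is 1.
Check with x1=0, x2=1, x3=1, x4=1:
w1 = x2 ⊽ x4 = 1 ⊽ 1 = 0
w2 = ¬w1 = ¬0 = 1
w3 = x1 ⊽ w2 = 0 ⊽ 1 = 0
w4 = w3 ∨ x3 = 0 ∨ 1 = 1
So w4 = 1 as required.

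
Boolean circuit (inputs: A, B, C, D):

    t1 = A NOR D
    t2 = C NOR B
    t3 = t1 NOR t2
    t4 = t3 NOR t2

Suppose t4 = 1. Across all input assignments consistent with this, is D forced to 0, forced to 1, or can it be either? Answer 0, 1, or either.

0

t4 = t3 NOR t2 must be 1, so both t3 = 0 and t2 = 0.
t3 = t1 NOR t2 must be 0, so at least one of t1, t2 is 1.
Every assignment with t4 = 1 has D = 0; there are 3 such assignment(s).
  A=0, B=0, C=1, D=0
  A=0, B=1, C=0, D=0
  A=0, B=1, C=1, D=0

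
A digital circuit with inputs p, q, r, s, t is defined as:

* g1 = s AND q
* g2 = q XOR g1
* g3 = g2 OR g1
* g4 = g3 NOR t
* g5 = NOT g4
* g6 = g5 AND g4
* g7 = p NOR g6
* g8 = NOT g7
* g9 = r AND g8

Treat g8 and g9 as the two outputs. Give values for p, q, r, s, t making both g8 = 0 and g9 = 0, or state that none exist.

Check with p=0, q=1, r=0, s=0, t=1:
g1 = s AND q = 0 AND 1 = 0
g2 = q XOR g1 = 1 XOR 0 = 1
g3 = g2 OR g1 = 1 OR 0 = 1
g4 = g3 NOR t = 1 NOR 1 = 0
g5 = NOT g4 = NOT 0 = 1
g6 = g5 AND g4 = 1 AND 0 = 0
g7 = p NOR g6 = 0 NOR 0 = 1
g8 = NOT g7 = NOT 1 = 0
g9 = r AND g8 = 0 AND 0 = 0
So g8 = 0 and g9 = 0.

p=0, q=1, r=0, s=0, t=1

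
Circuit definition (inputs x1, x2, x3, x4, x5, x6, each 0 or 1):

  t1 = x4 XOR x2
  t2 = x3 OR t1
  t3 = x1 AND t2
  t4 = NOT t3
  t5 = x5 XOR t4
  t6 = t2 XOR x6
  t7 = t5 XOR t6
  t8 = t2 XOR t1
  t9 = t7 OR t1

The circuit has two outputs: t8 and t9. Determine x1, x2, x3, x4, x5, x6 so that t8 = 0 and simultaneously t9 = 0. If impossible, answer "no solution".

x1=1, x2=0, x3=0, x4=0, x5=0, x6=1

Check with x1=1, x2=0, x3=0, x4=0, x5=0, x6=1:
t1 = x4 XOR x2 = 0 XOR 0 = 0
t2 = x3 OR t1 = 0 OR 0 = 0
t3 = x1 AND t2 = 1 AND 0 = 0
t4 = NOT t3 = NOT 0 = 1
t5 = x5 XOR t4 = 0 XOR 1 = 1
t6 = t2 XOR x6 = 0 XOR 1 = 1
t7 = t5 XOR t6 = 1 XOR 1 = 0
t8 = t2 XOR t1 = 0 XOR 0 = 0
t9 = t7 OR t1 = 0 OR 0 = 0
So t8 = 0 and t9 = 0.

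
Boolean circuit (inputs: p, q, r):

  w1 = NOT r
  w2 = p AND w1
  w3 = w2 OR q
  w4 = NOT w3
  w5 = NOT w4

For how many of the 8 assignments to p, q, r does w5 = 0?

3

w5 = NOT w4 must be 0, so w4 = 1.
w4 = NOT w3 must be 1, so w3 = 0.
w3 = w2 OR q must be 0, so both w2 = 0 and q = 0.
Satisfying assignments:
  p=0, q=0, r=0
  p=0, q=0, r=1
  p=1, q=0, r=1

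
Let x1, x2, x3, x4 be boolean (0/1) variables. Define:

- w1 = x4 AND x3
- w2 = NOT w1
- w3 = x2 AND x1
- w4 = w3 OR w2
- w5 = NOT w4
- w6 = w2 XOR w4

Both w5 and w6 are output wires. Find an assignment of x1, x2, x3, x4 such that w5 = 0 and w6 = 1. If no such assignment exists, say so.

x1=1 x2=1 x3=1 x4=1

Check with x1=1 x2=1 x3=1 x4=1:
w1 = x4 AND x3 = 1 AND 1 = 1
w2 = NOT w1 = NOT 1 = 0
w3 = x2 AND x1 = 1 AND 1 = 1
w4 = w3 OR w2 = 1 OR 0 = 1
w5 = NOT w4 = NOT 1 = 0
w6 = w2 XOR w4 = 0 XOR 1 = 1
So w5 = 0 and w6 = 1.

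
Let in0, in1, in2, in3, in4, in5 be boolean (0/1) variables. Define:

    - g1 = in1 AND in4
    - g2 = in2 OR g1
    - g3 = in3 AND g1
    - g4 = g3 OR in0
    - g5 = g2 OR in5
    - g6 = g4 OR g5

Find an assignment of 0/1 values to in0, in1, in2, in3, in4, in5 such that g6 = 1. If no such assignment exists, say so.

in0=0 in1=0 in2=0 in3=1 in4=0 in5=1

Check with in0=0 in1=0 in2=0 in3=1 in4=0 in5=1:
g1 = in1 AND in4 = 0 AND 0 = 0
g2 = in2 OR g1 = 0 OR 0 = 0
g3 = in3 AND g1 = 1 AND 0 = 0
g4 = g3 OR in0 = 0 OR 0 = 0
g5 = g2 OR in5 = 0 OR 1 = 1
g6 = g4 OR g5 = 0 OR 1 = 1
So g6 = 1 as required.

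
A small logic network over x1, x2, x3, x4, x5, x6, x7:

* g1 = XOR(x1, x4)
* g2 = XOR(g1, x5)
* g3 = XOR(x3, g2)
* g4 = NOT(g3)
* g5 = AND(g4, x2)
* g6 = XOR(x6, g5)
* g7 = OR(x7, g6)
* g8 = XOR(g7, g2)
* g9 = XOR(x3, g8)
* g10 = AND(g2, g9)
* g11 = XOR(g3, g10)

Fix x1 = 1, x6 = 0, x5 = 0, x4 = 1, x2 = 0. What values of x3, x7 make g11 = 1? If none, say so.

Check with x1 = 1, x6 = 0, x5 = 0, x4 = 1, x2 = 0 and x3=1, x7=0:
g1 = XOR(x1, x4) = XOR(1, 1) = 0
g2 = XOR(g1, x5) = XOR(0, 0) = 0
g3 = XOR(x3, g2) = XOR(1, 0) = 1
g4 = NOT(g3) = NOT 1 = 0
g5 = AND(g4, x2) = AND(0, 0) = 0
g6 = XOR(x6, g5) = XOR(0, 0) = 0
g7 = OR(x7, g6) = OR(0, 0) = 0
g8 = XOR(g7, g2) = XOR(0, 0) = 0
g9 = XOR(x3, g8) = XOR(1, 0) = 1
g10 = AND(g2, g9) = AND(0, 1) = 0
g11 = XOR(g3, g10) = XOR(1, 0) = 1
So g11 = 1.

x3=1 x7=0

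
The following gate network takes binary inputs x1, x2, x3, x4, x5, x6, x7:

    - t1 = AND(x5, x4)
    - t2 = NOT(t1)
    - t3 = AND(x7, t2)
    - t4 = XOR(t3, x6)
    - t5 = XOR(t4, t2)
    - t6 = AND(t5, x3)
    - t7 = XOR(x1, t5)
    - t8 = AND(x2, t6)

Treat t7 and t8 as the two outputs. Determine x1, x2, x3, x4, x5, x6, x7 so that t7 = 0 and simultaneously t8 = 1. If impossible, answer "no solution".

Check with x1=1 x2=1 x3=1 x4=1 x5=1 x6=1 x7=1:
t1 = AND(x5, x4) = AND(1, 1) = 1
t2 = NOT(t1) = NOT 1 = 0
t3 = AND(x7, t2) = AND(1, 0) = 0
t4 = XOR(t3, x6) = XOR(0, 1) = 1
t5 = XOR(t4, t2) = XOR(1, 0) = 1
t6 = AND(t5, x3) = AND(1, 1) = 1
t7 = XOR(x1, t5) = XOR(1, 1) = 0
t8 = AND(x2, t6) = AND(1, 1) = 1
So t7 = 0 and t8 = 1.

x1=1 x2=1 x3=1 x4=1 x5=1 x6=1 x7=1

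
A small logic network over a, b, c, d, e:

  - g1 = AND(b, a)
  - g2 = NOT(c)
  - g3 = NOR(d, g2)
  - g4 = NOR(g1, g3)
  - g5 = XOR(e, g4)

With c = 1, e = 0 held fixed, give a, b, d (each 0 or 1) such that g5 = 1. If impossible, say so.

g5 = XOR(e, g4) must be 1, so e and g4 differ.
Check with c = 1, e = 0 and a=0, b=1, d=1:
g1 = AND(b, a) = AND(1, 0) = 0
g2 = NOT(c) = NOT 1 = 0
g3 = NOR(d, g2) = NOR(1, 0) = 0
g4 = NOR(g1, g3) = NOR(0, 0) = 1
g5 = XOR(e, g4) = XOR(0, 1) = 1
So g5 = 1.

a=0, b=1, d=1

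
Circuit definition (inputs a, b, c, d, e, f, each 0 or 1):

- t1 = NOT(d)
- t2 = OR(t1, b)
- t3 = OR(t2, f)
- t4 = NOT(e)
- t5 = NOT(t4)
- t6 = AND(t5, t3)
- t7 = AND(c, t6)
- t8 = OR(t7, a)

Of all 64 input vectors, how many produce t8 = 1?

t8 = OR(t7, a) must be 1, so at least one of t7, a is 1.
Enumerating the 64 input combinations, 39 give t8 = 1 and 25 give t8 = 0.

39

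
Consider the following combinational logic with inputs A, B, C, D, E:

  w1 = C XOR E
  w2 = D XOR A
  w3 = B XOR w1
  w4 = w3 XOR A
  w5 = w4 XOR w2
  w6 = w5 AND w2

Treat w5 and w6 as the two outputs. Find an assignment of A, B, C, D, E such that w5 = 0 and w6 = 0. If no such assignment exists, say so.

A=1 B=1 C=1 D=1 E=1

Check with A=1 B=1 C=1 D=1 E=1:
w1 = C XOR E = 1 XOR 1 = 0
w2 = D XOR A = 1 XOR 1 = 0
w3 = B XOR w1 = 1 XOR 0 = 1
w4 = w3 XOR A = 1 XOR 1 = 0
w5 = w4 XOR w2 = 0 XOR 0 = 0
w6 = w5 AND w2 = 0 AND 0 = 0
So w5 = 0 and w6 = 0.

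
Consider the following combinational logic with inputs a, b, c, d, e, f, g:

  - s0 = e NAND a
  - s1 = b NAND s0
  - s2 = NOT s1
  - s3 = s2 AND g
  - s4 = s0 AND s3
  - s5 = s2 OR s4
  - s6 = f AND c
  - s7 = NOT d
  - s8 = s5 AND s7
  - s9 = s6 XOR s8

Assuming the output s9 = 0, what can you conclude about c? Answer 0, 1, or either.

either

Both values of c occur among assignments with s9 = 0:
  c=0: a=0, b=0, c=0, d=0, e=0, f=0, g=0
  c=1: a=0, b=0, c=1, d=0, e=0, f=0, g=0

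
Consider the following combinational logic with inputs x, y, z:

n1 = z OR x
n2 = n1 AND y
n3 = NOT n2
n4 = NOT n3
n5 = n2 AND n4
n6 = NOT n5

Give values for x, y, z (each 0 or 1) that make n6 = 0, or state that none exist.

Check with x=1, y=1, z=1:
n1 = z OR x = 1 OR 1 = 1
n2 = n1 AND y = 1 AND 1 = 1
n3 = NOT n2 = NOT 1 = 0
n4 = NOT n3 = NOT 0 = 1
n5 = n2 AND n4 = 1 AND 1 = 1
n6 = NOT n5 = NOT 1 = 0
So n6 = 0 as required.

x=1, y=1, z=1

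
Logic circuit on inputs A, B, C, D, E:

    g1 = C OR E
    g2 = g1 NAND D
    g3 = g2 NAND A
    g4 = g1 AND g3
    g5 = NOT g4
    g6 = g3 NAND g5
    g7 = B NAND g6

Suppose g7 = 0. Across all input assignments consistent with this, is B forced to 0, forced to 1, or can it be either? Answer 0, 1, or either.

1

g7 = B NAND g6 must be 0, so both B = 1 and g6 = 1.
g6 = g3 NAND g5 must be 1, so at least one of g3, g5 is 0.
Every assignment with g7 = 0 has B = 1; there are 14 such assignment(s).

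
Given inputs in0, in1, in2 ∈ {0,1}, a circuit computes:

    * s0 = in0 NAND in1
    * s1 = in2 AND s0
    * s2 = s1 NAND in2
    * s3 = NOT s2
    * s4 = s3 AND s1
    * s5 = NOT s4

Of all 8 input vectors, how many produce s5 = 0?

3

s5 = NOT s4 must be 0, so s4 = 1.
Satisfying assignments:
  in0=0, in1=0, in2=1
  in0=0, in1=1, in2=1
  in0=1, in1=0, in2=1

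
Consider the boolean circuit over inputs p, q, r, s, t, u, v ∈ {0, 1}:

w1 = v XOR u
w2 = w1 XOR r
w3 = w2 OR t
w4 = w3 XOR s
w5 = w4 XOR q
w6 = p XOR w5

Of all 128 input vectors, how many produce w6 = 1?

w6 = p XOR w5 must be 1, so p and w5 differ.
Enumerating the 128 input combinations, 64 give w6 = 1 and 64 give w6 = 0.

64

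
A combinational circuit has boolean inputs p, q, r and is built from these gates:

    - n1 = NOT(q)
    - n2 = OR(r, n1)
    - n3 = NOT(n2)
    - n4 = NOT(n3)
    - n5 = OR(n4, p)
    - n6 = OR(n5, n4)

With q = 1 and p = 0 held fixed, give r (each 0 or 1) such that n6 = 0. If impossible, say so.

n6 = OR(n5, n4) must be 0, so both n5 = 0 and n4 = 0.
n5 = OR(n4, p) must be 0, so both n4 = 0 and p = 0.
Check with q = 1 and p = 0 and r=0:
n1 = NOT(q) = NOT 1 = 0
n2 = OR(r, n1) = OR(0, 0) = 0
n3 = NOT(n2) = NOT 0 = 1
n4 = NOT(n3) = NOT 1 = 0
n5 = OR(n4, p) = OR(0, 0) = 0
n6 = OR(n5, n4) = OR(0, 0) = 0
So n6 = 0.

r=0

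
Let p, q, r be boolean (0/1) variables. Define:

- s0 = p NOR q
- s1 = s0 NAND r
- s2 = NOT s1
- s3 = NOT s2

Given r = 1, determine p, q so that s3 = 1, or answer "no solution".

Check with r = 1 and p=1, q=0:
s0 = p NOR q = 1 NOR 0 = 0
s1 = s0 NAND r = 0 NAND 1 = 1
s2 = NOT s1 = NOT 1 = 0
s3 = NOT s2 = NOT 0 = 1
So s3 = 1.

p=1, q=0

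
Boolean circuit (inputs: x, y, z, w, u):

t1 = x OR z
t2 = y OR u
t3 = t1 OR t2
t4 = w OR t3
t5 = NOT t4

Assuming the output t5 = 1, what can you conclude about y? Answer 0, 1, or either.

t5 = NOT t4 must be 1, so t4 = 0.
Every assignment with t5 = 1 has y = 0; there are 1 such assignment(s).
  x=0, y=0, z=0, w=0, u=0

0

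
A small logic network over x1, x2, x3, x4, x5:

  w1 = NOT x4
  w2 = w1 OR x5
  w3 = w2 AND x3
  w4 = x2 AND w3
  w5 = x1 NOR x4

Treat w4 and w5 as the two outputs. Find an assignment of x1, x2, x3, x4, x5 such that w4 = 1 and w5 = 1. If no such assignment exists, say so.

Check with x1=0 x2=1 x3=1 x4=0 x5=0:
w1 = NOT x4 = NOT 0 = 1
w2 = w1 OR x5 = 1 OR 0 = 1
w3 = w2 AND x3 = 1 AND 1 = 1
w4 = x2 AND w3 = 1 AND 1 = 1
w5 = x1 NOR x4 = 0 NOR 0 = 1
So w4 = 1 and w5 = 1.

x1=0 x2=1 x3=1 x4=0 x5=0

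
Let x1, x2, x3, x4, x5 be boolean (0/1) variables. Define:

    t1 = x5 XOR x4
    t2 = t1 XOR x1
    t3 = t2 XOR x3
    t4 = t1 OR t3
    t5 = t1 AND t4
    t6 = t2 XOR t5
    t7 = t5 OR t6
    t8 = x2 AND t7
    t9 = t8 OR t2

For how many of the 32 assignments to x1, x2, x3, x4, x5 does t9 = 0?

12

t9 = t8 OR t2 must be 0, so both t8 = 0 and t2 = 0.
Enumerating the 32 input combinations, 12 give t9 = 0 and 20 give t9 = 1.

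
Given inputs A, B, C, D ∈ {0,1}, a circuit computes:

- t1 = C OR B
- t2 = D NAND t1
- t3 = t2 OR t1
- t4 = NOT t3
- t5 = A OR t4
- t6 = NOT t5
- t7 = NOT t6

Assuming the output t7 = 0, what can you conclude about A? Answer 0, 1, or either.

0

t7 = NOT t6 must be 0, so t6 = 1.
t6 = NOT t5 must be 1, so t5 = 0.
t5 = A OR t4 must be 0, so both A = 0 and t4 = 0.
Every assignment with t7 = 0 has A = 0; there are 8 such assignment(s).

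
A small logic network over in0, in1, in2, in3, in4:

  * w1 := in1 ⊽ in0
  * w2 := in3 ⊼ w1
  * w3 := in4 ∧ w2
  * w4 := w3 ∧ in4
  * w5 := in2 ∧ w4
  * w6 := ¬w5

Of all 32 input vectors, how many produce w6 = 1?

w6 = ¬w5 must be 1, so w5 = 0.
w5 = in2 ∧ w4 must be 0, so at least one of in2, w4 is 0.
Enumerating the 32 input combinations, 25 give w6 = 1 and 7 give w6 = 0.

25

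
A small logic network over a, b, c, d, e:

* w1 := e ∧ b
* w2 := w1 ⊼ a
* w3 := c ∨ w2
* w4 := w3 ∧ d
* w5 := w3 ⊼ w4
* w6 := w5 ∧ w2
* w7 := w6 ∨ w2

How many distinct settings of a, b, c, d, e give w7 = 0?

4

w7 = w6 ∨ w2 must be 0, so both w6 = 0 and w2 = 0.
w6 = w5 ∧ w2 must be 0, so at least one of w5, w2 is 0.
w2 = w1 ⊼ a must be 0, so both w1 = 1 and a = 1.
Enumerating the 32 input combinations, 4 give w7 = 0 and 28 give w7 = 1.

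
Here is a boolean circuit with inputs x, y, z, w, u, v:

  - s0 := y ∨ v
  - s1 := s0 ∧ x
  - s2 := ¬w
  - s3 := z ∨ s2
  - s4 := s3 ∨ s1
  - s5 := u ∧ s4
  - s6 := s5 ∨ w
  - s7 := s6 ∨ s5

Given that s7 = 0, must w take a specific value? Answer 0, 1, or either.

s7 = s6 ∨ s5 must be 0, so both s6 = 0 and s5 = 0.
s6 = s5 ∨ w must be 0, so both s5 = 0 and w = 0.
Every assignment with s7 = 0 has w = 0; there are 16 such assignment(s).

0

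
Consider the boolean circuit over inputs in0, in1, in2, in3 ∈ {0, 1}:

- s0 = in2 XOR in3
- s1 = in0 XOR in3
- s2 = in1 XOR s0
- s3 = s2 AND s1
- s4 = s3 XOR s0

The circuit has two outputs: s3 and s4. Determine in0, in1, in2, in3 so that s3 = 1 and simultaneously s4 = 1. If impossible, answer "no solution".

in0=1, in1=1, in2=0, in3=0

Check with in0=1, in1=1, in2=0, in3=0:
s0 = in2 XOR in3 = 0 XOR 0 = 0
s1 = in0 XOR in3 = 1 XOR 0 = 1
s2 = in1 XOR s0 = 1 XOR 0 = 1
s3 = s2 AND s1 = 1 AND 1 = 1
s4 = s3 XOR s0 = 1 XOR 0 = 1
So s3 = 1 and s4 = 1.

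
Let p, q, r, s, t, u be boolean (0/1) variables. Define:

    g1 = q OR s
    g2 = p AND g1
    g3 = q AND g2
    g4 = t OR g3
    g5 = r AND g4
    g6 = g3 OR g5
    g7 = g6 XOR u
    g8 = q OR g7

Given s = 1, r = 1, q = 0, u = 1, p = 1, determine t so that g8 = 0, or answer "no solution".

Check with s = 1, r = 1, q = 0, u = 1, p = 1 and t=1:
g1 = q OR s = 0 OR 1 = 1
g2 = p AND g1 = 1 AND 1 = 1
g3 = q AND g2 = 0 AND 1 = 0
g4 = t OR g3 = 1 OR 0 = 1
g5 = r AND g4 = 1 AND 1 = 1
g6 = g3 OR g5 = 0 OR 1 = 1
g7 = g6 XOR u = 1 XOR 1 = 0
g8 = q OR g7 = 0 OR 0 = 0
So g8 = 0.

t=1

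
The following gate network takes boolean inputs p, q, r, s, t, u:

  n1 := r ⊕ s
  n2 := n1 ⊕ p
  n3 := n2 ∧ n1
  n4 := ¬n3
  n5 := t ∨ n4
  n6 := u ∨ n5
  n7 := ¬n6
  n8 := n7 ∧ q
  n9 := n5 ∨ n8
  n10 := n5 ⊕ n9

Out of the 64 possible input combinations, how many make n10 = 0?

n10 = n5 ⊕ n9 must be 0, so n5 and n9 are equal.
Enumerating the 64 input combinations, 62 give n10 = 0 and 2 give n10 = 1.

62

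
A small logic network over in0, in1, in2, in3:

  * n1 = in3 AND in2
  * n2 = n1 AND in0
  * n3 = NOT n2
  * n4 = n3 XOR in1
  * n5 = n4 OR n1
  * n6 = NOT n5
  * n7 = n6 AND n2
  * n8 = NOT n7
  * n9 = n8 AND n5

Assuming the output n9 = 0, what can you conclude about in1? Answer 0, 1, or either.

1

n9 = n8 AND n5 must be 0, so at least one of n8, n5 is 0.
Every assignment with n9 = 0 has in1 = 1; there are 6 such assignment(s).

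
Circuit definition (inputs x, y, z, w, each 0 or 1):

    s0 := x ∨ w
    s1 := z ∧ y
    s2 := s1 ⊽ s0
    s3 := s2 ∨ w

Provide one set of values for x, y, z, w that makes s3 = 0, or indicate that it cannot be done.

s3 = s2 ∨ w must be 0, so both s2 = 0 and w = 0.
s2 = s1 ⊽ s0 must be 0, so at least one of s1, s0 is 1.
Check with x=0, y=1, z=1, w=0:
s0 = x ∨ w = 0 ∨ 0 = 0
s1 = z ∧ y = 1 ∧ 1 = 1
s2 = s1 ⊽ s0 = 1 ⊽ 0 = 0
s3 = s2 ∨ w = 0 ∨ 0 = 0
So s3 = 0 as required.

x=0, y=1, z=1, w=0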